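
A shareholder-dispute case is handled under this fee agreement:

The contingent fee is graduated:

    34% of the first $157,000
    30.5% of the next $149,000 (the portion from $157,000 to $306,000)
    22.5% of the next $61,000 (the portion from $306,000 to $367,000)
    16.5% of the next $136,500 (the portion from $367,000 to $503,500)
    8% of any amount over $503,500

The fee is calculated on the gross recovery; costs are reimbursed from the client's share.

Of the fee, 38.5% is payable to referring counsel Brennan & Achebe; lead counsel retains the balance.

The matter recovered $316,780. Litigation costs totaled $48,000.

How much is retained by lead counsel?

$62,269.06

Fee base is the gross recovery, $316,780; costs are reimbursed separately.
First $157,000 at 34% = $53,380.00
Next $149,000 at 30.5% = $45,445.00
Remaining $10,780 at 22.5% = $2,425.50
Fee: $53,380.00 + $45,445.00 + $2,425.50 = $101,250.50
Referral share: 38.5% of $101,250.50 = $38,981.44; lead counsel retains $101,250.50 − $38,981.44 = $62,269.06.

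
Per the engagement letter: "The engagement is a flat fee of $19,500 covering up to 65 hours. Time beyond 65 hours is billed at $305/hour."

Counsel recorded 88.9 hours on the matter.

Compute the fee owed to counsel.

$26,789.50

Flat fee: $19,500.00
Excess hours: 88.9 − 65 = 23.9
Overrun: 23.9 × $305 = $7,289.50
Total: $19,500.00 + $7,289.50 = $26,789.50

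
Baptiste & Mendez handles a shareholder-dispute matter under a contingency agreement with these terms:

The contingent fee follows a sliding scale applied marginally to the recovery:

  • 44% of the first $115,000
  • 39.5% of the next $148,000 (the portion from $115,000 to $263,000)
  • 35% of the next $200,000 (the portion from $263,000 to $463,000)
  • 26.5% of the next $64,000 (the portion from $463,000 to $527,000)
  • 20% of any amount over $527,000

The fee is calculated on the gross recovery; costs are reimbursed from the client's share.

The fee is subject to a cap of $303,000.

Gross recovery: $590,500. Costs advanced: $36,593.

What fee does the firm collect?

Fee base is the gross recovery, $590,500; costs are reimbursed separately.
First $115,000 at 44% = $50,600.00
Next $148,000 at 39.5% = $58,460.00
Next $200,000 at 35% = $70,000.00
Next $64,000 at 26.5% = $16,960.00
Remaining $63,500 at 20% = $12,700.00
Fee: $50,600.00 + $58,460.00 + $70,000.00 + $16,960.00 + $12,700.00 = $208,720.00
$208,720.00 is under the $303,000 cap.

$208,720.00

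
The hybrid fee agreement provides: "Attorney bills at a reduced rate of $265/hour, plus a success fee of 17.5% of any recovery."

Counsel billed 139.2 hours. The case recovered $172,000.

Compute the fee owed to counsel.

Hourly: 139.2 × $265 = $36,888.00
Success fee: 17.5% of $172,000 = $30,100.00
Total: $36,888.00 + $30,100.00 = $66,988.00

$66,988.00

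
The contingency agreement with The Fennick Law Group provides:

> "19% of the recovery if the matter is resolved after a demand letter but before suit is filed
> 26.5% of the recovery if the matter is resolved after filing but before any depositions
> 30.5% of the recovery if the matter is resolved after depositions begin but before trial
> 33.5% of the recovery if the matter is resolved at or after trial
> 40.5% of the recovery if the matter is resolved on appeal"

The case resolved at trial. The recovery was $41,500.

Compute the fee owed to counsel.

$13,902.50

The matter resolved at trial, so the 33.5% rate applies.
$41,500 × 33.5% = $13,902.50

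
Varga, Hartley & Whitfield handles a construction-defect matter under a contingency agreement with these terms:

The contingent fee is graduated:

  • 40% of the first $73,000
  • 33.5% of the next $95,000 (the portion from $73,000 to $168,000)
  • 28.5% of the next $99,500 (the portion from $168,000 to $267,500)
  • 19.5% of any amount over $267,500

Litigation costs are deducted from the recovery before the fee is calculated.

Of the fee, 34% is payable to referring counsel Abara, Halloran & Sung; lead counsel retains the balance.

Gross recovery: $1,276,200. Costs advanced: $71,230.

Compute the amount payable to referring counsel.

Fee base (net of costs): $1,276,200 − $71,230 = $1,204,970
First $73,000 at 40% = $29,200.00
Next $95,000 at 33.5% = $31,825.00
Next $99,500 at 28.5% = $28,357.50
Remaining $937,470 at 19.5% = $182,806.65
Fee: $29,200.00 + $31,825.00 + $28,357.50 + $182,806.65 = $272,189.15
Referral share: 34% of $272,189.15 = $92,544.31; lead counsel retains $272,189.15 − $92,544.31 = $179,644.84.

$92,544.31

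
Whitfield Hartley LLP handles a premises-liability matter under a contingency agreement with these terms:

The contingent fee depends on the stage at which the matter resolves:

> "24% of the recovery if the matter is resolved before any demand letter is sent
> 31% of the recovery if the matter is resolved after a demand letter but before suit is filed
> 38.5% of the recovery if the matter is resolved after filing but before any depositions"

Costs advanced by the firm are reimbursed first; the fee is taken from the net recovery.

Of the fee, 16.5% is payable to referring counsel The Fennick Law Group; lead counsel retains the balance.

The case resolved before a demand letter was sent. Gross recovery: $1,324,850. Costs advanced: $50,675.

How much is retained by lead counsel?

Fee base (net of costs): $1,324,850 − $50,675 = $1,274,175
The matter resolved before a demand letter was sent, so the 24% rate applies.
$1,274,175 × 24% = $305,802.00
Referral share: 16.5% of $305,802.00 = $50,457.33; lead counsel retains $305,802.00 − $50,457.33 = $255,344.67.

$255,344.67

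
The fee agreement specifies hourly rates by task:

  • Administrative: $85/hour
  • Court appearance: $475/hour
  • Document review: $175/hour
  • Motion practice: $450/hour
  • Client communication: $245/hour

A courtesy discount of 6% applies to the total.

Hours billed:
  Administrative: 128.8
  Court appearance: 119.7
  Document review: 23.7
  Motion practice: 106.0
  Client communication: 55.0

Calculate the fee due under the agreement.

$125,140.32

Administrative: 128.8 × $85 = $10,948.00
Court appearance: 119.7 × $475 = $56,857.50
Document review: 23.7 × $175 = $4,147.50
Motion practice: 106.0 × $450 = $47,700.00
Client communication: 55.0 × $245 = $13,475.00
Subtotal: $133,128.00
Less 6% discount: −$7,987.68
Total: $133,128.00 − $7,987.68 = $125,140.32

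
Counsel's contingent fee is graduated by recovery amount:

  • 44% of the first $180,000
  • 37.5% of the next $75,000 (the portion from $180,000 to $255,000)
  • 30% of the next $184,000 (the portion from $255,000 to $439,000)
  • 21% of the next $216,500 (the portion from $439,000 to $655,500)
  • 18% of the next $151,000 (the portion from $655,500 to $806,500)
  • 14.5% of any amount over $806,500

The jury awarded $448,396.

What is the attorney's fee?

First $180,000 at 44% = $79,200.00
Next $75,000 at 37.5% = $28,125.00
Next $184,000 at 30% = $55,200.00
Remaining $9,396 at 21% = $1,973.16
Fee: $79,200.00 + $28,125.00 + $55,200.00 + $1,973.16 = $164,498.16

$164,498.16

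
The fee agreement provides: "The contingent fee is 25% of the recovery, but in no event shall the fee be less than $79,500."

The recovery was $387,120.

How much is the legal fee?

$96,780.00

25% of $387,120 = $96,780.00
That exceeds the $79,500 minimum.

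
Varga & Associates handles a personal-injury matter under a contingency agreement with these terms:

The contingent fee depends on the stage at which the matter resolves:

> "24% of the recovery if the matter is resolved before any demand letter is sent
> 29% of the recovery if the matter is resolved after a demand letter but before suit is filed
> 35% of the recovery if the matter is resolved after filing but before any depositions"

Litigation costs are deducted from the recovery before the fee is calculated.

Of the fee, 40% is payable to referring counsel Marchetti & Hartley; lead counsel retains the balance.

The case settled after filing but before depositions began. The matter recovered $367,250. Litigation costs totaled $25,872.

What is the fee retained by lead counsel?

Fee base (net of costs): $367,250 − $25,872 = $341,378
The matter settled after filing but before depositions began, so the 35% rate applies.
$341,378 × 35% = $119,482.30
Referral share: 40% of $119,482.30 = $47,792.92; lead counsel retains $119,482.30 − $47,792.92 = $71,689.38.

$71,689.38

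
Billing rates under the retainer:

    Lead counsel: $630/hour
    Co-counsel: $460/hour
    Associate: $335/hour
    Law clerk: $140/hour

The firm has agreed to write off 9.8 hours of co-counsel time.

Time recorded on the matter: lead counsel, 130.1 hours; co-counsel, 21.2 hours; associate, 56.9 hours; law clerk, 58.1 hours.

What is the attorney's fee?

$114,402.50

Lead counsel: 130.1 × $630 = $81,963.00
Co-counsel: 21.2 × $460 = $9,752.00
Associate: 56.9 × $335 = $19,061.50
Law clerk: 58.1 × $140 = $8,134.00
Subtotal: $118,910.50
Write-off: 9.8 × $460 = $4,508.00
Total: $118,910.50 − $4,508.00 = $114,402.50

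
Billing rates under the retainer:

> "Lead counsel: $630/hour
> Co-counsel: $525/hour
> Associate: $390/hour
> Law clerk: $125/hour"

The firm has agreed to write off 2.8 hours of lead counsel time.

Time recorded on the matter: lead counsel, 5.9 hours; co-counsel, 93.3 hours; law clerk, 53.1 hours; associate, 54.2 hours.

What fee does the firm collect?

$78,711.00

Lead counsel: 5.9 × $630 = $3,717.00
Co-counsel: 93.3 × $525 = $48,982.50
Associate: 54.2 × $390 = $21,138.00
Law clerk: 53.1 × $125 = $6,637.50
Subtotal: $80,475.00
Write-off: 2.8 × $630 = $1,764.00
Total: $80,475.00 − $1,764.00 = $78,711.00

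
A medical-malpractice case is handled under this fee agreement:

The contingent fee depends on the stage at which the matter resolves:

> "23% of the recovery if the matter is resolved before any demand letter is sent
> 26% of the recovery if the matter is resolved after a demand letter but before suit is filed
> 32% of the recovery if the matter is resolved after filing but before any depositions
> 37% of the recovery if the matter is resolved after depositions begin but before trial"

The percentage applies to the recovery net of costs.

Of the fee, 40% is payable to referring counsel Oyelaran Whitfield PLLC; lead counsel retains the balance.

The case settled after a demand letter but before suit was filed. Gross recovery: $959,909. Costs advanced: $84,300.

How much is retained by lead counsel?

Fee base (net of costs): $959,909 − $84,300 = $875,609
The matter settled after a demand letter but before suit was filed, so the 26% rate applies.
$875,609 × 26% = $227,658.34
Referral share: 40% of $227,658.34 = $91,063.34; lead counsel retains $227,658.34 − $91,063.34 = $136,595.00.

$136,595.00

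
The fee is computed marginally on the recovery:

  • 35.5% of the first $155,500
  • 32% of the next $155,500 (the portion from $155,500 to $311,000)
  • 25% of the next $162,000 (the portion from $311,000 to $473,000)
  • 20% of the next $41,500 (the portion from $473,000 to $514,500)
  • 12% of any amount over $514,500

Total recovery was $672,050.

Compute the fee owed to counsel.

First $155,500 at 35.5% = $55,202.50
Next $155,500 at 32% = $49,760.00
Next $162,000 at 25% = $40,500.00
Next $41,500 at 20% = $8,300.00
Remaining $157,550 at 12% = $18,906.00
Fee: $55,202.50 + $49,760.00 + $40,500.00 + $8,300.00 + $18,906.00 = $172,668.50

$172,668.50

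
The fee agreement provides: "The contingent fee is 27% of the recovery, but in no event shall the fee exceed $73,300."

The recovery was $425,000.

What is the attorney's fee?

$73,300.00

27% of $425,000 = $114,750.00
That exceeds the $73,300 cap, so the fee is capped at $73,300.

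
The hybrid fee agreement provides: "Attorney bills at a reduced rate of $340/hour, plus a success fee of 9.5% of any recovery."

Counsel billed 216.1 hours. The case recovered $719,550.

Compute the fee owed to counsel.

$141,831.25

Hourly: 216.1 × $340 = $73,474.00
Success fee: 9.5% of $719,550 = $68,357.25
Total: $73,474.00 + $68,357.25 = $141,831.25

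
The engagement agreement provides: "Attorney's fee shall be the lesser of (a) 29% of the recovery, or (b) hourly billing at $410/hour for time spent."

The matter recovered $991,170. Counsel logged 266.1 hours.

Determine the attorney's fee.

$109,101.00

(a) 29% of $991,170 = $287,439.30
(b) 266.1 × $410 = $109,101.00
The lesser is (b): $109,101.00.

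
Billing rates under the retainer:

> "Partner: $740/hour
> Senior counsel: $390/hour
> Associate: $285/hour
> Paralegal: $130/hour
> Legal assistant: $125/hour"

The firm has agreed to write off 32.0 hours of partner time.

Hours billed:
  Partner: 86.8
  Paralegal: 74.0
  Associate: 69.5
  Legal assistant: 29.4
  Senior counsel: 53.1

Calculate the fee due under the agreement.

Partner: 86.8 × $740 = $64,232.00
Senior counsel: 53.1 × $390 = $20,709.00
Associate: 69.5 × $285 = $19,807.50
Paralegal: 74.0 × $130 = $9,620.00
Legal assistant: 29.4 × $125 = $3,675.00
Subtotal: $118,043.50
Write-off: 32.0 × $740 = $23,680.00
Total: $118,043.50 − $23,680.00 = $94,363.50

$94,363.50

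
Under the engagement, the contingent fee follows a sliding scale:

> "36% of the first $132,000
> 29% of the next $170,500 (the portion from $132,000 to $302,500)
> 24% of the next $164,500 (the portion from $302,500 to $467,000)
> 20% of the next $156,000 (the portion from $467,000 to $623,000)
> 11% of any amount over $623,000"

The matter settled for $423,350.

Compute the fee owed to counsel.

First $132,000 at 36% = $47,520.00
Next $170,500 at 29% = $49,445.00
Remaining $120,850 at 24% = $29,004.00
Fee: $47,520.00 + $49,445.00 + $29,004.00 = $125,969.00

$125,969.00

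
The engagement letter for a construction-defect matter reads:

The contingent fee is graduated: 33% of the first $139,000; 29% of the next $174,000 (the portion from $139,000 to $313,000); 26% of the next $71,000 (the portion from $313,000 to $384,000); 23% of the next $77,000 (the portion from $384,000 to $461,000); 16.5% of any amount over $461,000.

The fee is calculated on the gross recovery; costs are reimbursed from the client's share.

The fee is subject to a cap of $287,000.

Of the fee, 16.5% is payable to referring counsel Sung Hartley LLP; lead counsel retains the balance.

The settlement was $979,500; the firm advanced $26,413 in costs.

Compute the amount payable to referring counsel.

$35,978.66

Fee base is the gross recovery, $979,500; costs are reimbursed separately.
First $139,000 at 33% = $45,870.00
Next $174,000 at 29% = $50,460.00
Next $71,000 at 26% = $18,460.00
Next $77,000 at 23% = $17,710.00
Remaining $518,500 at 16.5% = $85,552.50
Fee: $45,870.00 + $50,460.00 + $18,460.00 + $17,710.00 + $85,552.50 = $218,052.50
$218,052.50 is under the $287,000 cap.
Referral share: 16.5% of $218,052.50 = $35,978.66; lead counsel retains $218,052.50 − $35,978.66 = $182,073.84.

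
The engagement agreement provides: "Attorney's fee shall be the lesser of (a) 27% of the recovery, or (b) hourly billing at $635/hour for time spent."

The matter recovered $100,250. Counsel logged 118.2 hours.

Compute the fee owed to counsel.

(a) 27% of $100,250 = $27,067.50
(b) 118.2 × $635 = $75,057.00
The lesser is (a): $27,067.50.

$27,067.50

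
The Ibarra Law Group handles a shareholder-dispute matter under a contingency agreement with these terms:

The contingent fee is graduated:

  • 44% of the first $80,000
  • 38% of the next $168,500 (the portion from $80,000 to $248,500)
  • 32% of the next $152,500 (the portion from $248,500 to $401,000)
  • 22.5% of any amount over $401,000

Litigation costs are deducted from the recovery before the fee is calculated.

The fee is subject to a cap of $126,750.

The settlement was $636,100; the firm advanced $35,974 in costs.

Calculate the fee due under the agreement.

Fee base (net of costs): $636,100 − $35,974 = $600,126
First $80,000 at 44% = $35,200.00
Next $168,500 at 38% = $64,030.00
Next $152,500 at 32% = $48,800.00
Remaining $199,126 at 22.5% = $44,803.35
Fee: $35,200.00 + $64,030.00 + $48,800.00 + $44,803.35 = $192,833.35
$192,833.35 exceeds the $126,750 cap, so the fee is capped at $126,750.00.

$126,750.00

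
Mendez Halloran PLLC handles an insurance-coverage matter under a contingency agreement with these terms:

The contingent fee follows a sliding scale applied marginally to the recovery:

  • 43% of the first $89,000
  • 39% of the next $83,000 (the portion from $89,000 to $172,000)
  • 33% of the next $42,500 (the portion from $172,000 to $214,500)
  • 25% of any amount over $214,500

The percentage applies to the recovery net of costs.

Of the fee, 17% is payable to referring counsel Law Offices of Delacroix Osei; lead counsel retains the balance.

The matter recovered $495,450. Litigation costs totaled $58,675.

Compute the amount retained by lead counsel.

$116,394.01

Fee base (net of costs): $495,450 − $58,675 = $436,775
First $89,000 at 43% = $38,270.00
Next $83,000 at 39% = $32,370.00
Next $42,500 at 33% = $14,025.00
Remaining $222,275 at 25% = $55,568.75
Fee: $38,270.00 + $32,370.00 + $14,025.00 + $55,568.75 = $140,233.75
Referral share: 17% of $140,233.75 = $23,839.74; lead counsel retains $140,233.75 − $23,839.74 = $116,394.01.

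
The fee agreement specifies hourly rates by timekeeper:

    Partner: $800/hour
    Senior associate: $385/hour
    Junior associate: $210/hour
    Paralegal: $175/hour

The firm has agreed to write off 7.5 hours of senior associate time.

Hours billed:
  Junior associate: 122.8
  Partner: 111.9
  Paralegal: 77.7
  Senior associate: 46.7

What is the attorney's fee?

Partner: 111.9 × $800 = $89,520.00
Senior associate: 46.7 × $385 = $17,979.50
Junior associate: 122.8 × $210 = $25,788.00
Paralegal: 77.7 × $175 = $13,597.50
Subtotal: $146,885.00
Write-off: 7.5 × $385 = $2,887.50
Total: $146,885.00 − $2,887.50 = $143,997.50

$143,997.50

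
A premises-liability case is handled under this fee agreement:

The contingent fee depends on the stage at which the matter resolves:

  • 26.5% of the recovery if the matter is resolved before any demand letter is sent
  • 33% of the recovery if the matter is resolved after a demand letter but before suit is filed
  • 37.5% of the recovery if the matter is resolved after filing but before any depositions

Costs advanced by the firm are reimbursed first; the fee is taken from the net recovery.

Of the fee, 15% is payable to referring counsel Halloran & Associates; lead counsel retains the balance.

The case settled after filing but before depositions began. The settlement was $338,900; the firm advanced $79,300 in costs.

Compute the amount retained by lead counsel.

Fee base (net of costs): $338,900 − $79,300 = $259,600
The matter settled after filing but before depositions began, so the 37.5% rate applies.
$259,600 × 37.5% = $97,350.00
Referral share: 15% of $97,350.00 = $14,602.50; lead counsel retains $97,350.00 − $14,602.50 = $82,747.50.

$82,747.50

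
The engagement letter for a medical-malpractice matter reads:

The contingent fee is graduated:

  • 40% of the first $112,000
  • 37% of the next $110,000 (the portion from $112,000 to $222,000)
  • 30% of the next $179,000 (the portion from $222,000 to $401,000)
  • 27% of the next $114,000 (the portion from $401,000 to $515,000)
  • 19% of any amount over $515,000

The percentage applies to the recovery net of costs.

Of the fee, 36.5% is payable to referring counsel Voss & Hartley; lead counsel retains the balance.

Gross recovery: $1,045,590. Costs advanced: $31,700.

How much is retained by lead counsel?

Fee base (net of costs): $1,045,590 − $31,700 = $1,013,890
First $112,000 at 40% = $44,800.00
Next $110,000 at 37% = $40,700.00
Next $179,000 at 30% = $53,700.00
Next $114,000 at 27% = $30,780.00
Remaining $498,890 at 19% = $94,789.10
Fee: $44,800.00 + $40,700.00 + $53,700.00 + $30,780.00 + $94,789.10 = $264,769.10
Referral share: 36.5% of $264,769.10 = $96,640.72; lead counsel retains $264,769.10 − $96,640.72 = $168,128.38.

$168,128.38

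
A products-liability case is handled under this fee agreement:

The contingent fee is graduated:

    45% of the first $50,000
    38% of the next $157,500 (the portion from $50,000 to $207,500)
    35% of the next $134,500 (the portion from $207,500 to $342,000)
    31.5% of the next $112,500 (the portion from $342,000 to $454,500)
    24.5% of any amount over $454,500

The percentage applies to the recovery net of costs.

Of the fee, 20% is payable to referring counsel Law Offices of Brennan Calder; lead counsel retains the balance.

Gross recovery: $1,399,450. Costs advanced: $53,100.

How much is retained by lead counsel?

$306,692.60

Fee base (net of costs): $1,399,450 − $53,100 = $1,346,350
First $50,000 at 45% = $22,500.00
Next $157,500 at 38% = $59,850.00
Next $134,500 at 35% = $47,075.00
Next $112,500 at 31.5% = $35,437.50
Remaining $891,850 at 24.5% = $218,503.25
Fee: $22,500.00 + $59,850.00 + $47,075.00 + $35,437.50 + $218,503.25 = $383,365.75
Referral share: 20% of $383,365.75 = $76,673.15; lead counsel retains $383,365.75 − $76,673.15 = $306,692.60.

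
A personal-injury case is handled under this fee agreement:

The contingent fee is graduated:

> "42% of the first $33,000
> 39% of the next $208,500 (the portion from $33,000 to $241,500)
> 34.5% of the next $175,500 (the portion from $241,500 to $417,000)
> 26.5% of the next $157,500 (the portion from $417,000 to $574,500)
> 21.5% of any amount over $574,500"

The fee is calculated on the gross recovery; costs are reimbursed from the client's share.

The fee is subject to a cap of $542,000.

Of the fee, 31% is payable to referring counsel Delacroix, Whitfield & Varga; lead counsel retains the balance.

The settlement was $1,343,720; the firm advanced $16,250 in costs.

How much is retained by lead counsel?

$250,361.19

Fee base is the gross recovery, $1,343,720; costs are reimbursed separately.
First $33,000 at 42% = $13,860.00
Next $208,500 at 39% = $81,315.00
Next $175,500 at 34.5% = $60,547.50
Next $157,500 at 26.5% = $41,737.50
Remaining $769,220 at 21.5% = $165,382.30
Fee: $13,860.00 + $81,315.00 + $60,547.50 + $41,737.50 + $165,382.30 = $362,842.30
$362,842.30 is under the $542,000 cap.
Referral share: 31% of $362,842.30 = $112,481.11; lead counsel retains $362,842.30 − $112,481.11 = $250,361.19.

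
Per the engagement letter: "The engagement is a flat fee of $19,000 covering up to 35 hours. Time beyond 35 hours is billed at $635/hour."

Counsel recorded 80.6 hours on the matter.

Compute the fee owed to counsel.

$47,956.00

Flat fee: $19,000.00
Excess hours: 80.6 − 35 = 45.6
Overrun: 45.6 × $635 = $28,956.00
Total: $19,000.00 + $28,956.00 = $47,956.00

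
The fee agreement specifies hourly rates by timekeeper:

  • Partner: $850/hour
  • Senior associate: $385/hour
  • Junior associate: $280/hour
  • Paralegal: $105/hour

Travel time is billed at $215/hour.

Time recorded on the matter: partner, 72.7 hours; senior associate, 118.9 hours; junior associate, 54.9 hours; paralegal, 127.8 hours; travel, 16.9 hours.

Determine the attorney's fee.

Partner: 72.7 × $850 = $61,795.00
Senior associate: 118.9 × $385 = $45,776.50
Junior associate: 54.9 × $280 = $15,372.00
Paralegal: 127.8 × $105 = $13,419.00
Subtotal: $61,795.00 + $45,776.50 + $15,372.00 + $13,419.00 = $136,362.50
Travel: 16.9 × $215 = $3,633.50
Total: $136,362.50 + $3,633.50 = $139,996.00

$139,996.00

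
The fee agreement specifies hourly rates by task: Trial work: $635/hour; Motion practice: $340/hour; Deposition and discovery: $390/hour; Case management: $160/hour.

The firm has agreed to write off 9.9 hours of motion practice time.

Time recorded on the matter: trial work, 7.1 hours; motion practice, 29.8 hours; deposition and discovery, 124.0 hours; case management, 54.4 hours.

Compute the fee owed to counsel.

$68,338.50

Trial work: 7.1 × $635 = $4,508.50
Motion practice: 29.8 × $340 = $10,132.00
Deposition and discovery: 124.0 × $390 = $48,360.00
Case management: 54.4 × $160 = $8,704.00
Subtotal: $71,704.50
Write-off: 9.9 × $340 = $3,366.00
Total: $71,704.50 − $3,366.00 = $68,338.50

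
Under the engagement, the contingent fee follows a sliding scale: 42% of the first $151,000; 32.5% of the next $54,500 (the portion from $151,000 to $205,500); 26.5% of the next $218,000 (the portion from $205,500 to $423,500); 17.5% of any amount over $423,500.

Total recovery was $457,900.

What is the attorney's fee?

$144,922.50

First $151,000 at 42% = $63,420.00
Next $54,500 at 32.5% = $17,712.50
Next $218,000 at 26.5% = $57,770.00
Remaining $34,400 at 17.5% = $6,020.00
Fee: $63,420.00 + $17,712.50 + $57,770.00 + $6,020.00 = $144,922.50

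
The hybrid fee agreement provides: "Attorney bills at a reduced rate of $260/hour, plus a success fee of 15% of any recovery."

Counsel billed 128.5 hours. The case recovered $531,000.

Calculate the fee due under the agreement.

Hourly: 128.5 × $260 = $33,410.00
Success fee: 15% of $531,000 = $79,650.00
Total: $33,410.00 + $79,650.00 = $113,060.00

$113,060.00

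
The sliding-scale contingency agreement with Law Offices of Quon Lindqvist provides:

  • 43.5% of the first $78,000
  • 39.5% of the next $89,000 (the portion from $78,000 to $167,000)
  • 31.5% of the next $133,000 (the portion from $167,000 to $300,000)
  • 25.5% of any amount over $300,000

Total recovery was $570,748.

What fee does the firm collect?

First $78,000 at 43.5% = $33,930.00
Next $89,000 at 39.5% = $35,155.00
Next $133,000 at 31.5% = $41,895.00
Remaining $270,748 at 25.5% = $69,040.74
Fee: $33,930.00 + $35,155.00 + $41,895.00 + $69,040.74 = $180,020.74

$180,020.74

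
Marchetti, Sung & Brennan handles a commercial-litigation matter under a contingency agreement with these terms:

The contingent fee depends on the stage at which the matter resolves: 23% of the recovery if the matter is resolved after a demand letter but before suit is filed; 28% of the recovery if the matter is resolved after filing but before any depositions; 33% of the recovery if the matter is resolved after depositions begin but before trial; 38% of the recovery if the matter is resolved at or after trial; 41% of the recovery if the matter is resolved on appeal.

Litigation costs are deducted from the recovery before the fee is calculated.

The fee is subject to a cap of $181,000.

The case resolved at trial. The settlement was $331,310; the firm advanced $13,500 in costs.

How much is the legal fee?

$120,767.80

Fee base (net of costs): $331,310 − $13,500 = $317,810
The matter resolved at trial, so the 38% rate applies.
$317,810 × 38% = $120,767.80
$120,767.80 is under the $181,000 cap.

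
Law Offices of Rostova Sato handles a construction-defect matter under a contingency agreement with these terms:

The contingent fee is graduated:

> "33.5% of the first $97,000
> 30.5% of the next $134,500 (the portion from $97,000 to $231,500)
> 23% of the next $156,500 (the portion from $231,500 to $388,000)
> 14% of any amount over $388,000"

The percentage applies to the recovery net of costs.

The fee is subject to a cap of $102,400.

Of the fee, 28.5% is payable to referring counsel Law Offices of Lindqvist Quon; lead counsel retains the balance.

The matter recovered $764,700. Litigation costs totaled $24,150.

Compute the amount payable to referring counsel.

$29,184.00

Fee base (net of costs): $764,700 − $24,150 = $740,550
First $97,000 at 33.5% = $32,495.00
Next $134,500 at 30.5% = $41,022.50
Next $156,500 at 23% = $35,995.00
Remaining $352,550 at 14% = $49,357.00
Fee: $32,495.00 + $41,022.50 + $35,995.00 + $49,357.00 = $158,869.50
$158,869.50 exceeds the $102,400 cap, so the fee is capped at $102,400.00.
Referral share: 28.5% of $102,400.00 = $29,184.00; lead counsel retains $102,400.00 − $29,184.00 = $73,216.00.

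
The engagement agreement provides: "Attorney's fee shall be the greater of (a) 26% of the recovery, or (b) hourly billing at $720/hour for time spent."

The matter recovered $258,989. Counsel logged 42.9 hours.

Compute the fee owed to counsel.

$67,337.14

(a) 26% of $258,989 = $67,337.14
(b) 42.9 × $720 = $30,888.00
The greater is (a): $67,337.14.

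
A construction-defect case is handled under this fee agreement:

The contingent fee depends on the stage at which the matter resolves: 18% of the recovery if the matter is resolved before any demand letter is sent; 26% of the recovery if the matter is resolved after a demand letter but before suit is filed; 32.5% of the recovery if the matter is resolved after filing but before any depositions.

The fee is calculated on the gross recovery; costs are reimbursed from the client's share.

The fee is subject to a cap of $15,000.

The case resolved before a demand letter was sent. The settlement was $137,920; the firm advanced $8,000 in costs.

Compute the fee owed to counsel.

Fee base is the gross recovery, $137,920; costs are reimbursed separately.
The matter resolved before a demand letter was sent, so the 18% rate applies.
$137,920 × 18% = $24,825.60
$24,825.60 exceeds the $15,000 cap, so the fee is capped at $15,000.00.

$15,000.00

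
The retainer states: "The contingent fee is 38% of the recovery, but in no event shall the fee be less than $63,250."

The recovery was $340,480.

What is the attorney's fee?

38% of $340,480 = $129,382.40
That exceeds the $63,250 minimum.

$129,382.40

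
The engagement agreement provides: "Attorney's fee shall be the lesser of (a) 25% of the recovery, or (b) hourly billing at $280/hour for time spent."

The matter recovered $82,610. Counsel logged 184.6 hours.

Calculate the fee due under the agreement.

(a) 25% of $82,610 = $20,652.50
(b) 184.6 × $280 = $51,688.00
The lesser is (a): $20,652.50.

$20,652.50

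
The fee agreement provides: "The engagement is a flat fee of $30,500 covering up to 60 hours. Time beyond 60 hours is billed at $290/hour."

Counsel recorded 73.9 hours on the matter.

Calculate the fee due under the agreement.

Flat fee: $30,500.00
Excess hours: 73.9 − 60 = 13.9
Overrun: 13.9 × $290 = $4,031.00
Total: $30,500.00 + $4,031.00 = $34,531.00

$34,531.00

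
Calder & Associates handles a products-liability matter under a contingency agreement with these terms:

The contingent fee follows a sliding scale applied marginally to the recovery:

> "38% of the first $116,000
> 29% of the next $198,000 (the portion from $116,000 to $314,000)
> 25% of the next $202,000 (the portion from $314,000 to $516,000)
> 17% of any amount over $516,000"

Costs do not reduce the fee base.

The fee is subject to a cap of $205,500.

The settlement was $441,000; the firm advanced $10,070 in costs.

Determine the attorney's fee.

$133,250.00

Fee base is the gross recovery, $441,000; costs are reimbursed separately.
First $116,000 at 38% = $44,080.00
Next $198,000 at 29% = $57,420.00
Remaining $127,000 at 25% = $31,750.00
Fee: $44,080.00 + $57,420.00 + $31,750.00 = $133,250.00
$133,250.00 is under the $205,500 cap.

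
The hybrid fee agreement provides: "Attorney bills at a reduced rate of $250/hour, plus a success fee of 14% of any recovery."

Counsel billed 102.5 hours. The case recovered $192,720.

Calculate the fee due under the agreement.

Hourly: 102.5 × $250 = $25,625.00
Success fee: 14% of $192,720 = $26,980.80
Total: $25,625.00 + $26,980.80 = $52,605.80

$52,605.80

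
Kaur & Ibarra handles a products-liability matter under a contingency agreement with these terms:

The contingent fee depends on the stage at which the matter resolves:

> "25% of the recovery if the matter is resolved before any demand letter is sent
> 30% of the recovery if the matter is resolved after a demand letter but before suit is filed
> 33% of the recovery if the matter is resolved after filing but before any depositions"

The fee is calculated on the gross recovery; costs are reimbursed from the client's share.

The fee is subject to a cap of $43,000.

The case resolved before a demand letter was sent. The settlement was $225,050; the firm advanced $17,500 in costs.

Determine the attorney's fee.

Fee base is the gross recovery, $225,050; costs are reimbursed separately.
The matter resolved before a demand letter was sent, so the 25% rate applies.
$225,050 × 25% = $56,262.50
$56,262.50 exceeds the $43,000 cap, so the fee is capped at $43,000.00.

$43,000.00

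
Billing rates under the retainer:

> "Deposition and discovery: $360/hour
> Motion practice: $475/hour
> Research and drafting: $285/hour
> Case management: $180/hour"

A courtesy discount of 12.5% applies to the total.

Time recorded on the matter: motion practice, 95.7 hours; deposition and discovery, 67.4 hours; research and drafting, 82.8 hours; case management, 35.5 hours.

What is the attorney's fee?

Deposition and discovery: 67.4 × $360 = $24,264.00
Motion practice: 95.7 × $475 = $45,457.50
Research and drafting: 82.8 × $285 = $23,598.00
Case management: 35.5 × $180 = $6,390.00
Subtotal: $99,709.50
Less 12.5% discount: −$12,463.69
Total: $99,709.50 − $12,463.69 = $87,245.81

$87,245.81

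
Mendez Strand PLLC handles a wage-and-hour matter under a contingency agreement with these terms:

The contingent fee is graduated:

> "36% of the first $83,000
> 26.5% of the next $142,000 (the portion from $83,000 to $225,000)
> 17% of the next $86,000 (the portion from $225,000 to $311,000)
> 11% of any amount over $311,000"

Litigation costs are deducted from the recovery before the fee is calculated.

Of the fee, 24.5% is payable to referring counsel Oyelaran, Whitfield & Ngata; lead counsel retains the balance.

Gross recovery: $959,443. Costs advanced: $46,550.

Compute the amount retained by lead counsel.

Fee base (net of costs): $959,443 − $46,550 = $912,893
First $83,000 at 36% = $29,880.00
Next $142,000 at 26.5% = $37,630.00
Next $86,000 at 17% = $14,620.00
Remaining $601,893 at 11% = $66,208.23
Fee: $29,880.00 + $37,630.00 + $14,620.00 + $66,208.23 = $148,338.23
Referral share: 24.5% of $148,338.23 = $36,342.87; lead counsel retains $148,338.23 − $36,342.87 = $111,995.36.

$111,995.36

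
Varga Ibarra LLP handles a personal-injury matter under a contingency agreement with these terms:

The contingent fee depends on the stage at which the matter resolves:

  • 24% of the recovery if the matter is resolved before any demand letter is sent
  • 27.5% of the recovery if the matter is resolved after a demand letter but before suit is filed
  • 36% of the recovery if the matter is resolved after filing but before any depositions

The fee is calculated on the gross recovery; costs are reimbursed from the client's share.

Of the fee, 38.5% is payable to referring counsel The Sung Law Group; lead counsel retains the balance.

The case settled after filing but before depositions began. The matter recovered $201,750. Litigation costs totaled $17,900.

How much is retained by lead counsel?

$44,667.45

Fee base is the gross recovery, $201,750; costs are reimbursed separately.
The matter settled after filing but before depositions began, so the 36% rate applies.
$201,750 × 36% = $72,630.00
Referral share: 38.5% of $72,630.00 = $27,962.55; lead counsel retains $72,630.00 − $27,962.55 = $44,667.45.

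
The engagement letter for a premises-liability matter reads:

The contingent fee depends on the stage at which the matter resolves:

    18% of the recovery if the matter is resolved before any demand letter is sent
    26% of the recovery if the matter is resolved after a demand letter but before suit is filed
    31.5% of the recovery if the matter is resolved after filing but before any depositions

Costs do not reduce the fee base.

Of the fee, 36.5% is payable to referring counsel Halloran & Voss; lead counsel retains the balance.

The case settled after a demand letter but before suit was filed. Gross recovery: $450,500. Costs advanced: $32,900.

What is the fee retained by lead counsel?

$74,377.55

Fee base is the gross recovery, $450,500; costs are reimbursed separately.
The matter settled after a demand letter but before suit was filed, so the 26% rate applies.
$450,500 × 26% = $117,130.00
Referral share: 36.5% of $117,130.00 = $42,752.45; lead counsel retains $117,130.00 − $42,752.45 = $74,377.55.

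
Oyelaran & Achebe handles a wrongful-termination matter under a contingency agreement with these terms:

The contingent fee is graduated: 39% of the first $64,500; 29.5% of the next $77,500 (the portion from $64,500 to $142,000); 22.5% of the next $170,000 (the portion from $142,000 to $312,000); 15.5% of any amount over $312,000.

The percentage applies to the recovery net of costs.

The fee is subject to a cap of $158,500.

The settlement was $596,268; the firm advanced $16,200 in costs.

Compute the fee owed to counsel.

Fee base (net of costs): $596,268 − $16,200 = $580,068
First $64,500 at 39% = $25,155.00
Next $77,500 at 29.5% = $22,862.50
Next $170,000 at 22.5% = $38,250.00
Remaining $268,068 at 15.5% = $41,550.54
Fee: $25,155.00 + $22,862.50 + $38,250.00 + $41,550.54 = $127,818.04
$127,818.04 is under the $158,500 cap.

$127,818.04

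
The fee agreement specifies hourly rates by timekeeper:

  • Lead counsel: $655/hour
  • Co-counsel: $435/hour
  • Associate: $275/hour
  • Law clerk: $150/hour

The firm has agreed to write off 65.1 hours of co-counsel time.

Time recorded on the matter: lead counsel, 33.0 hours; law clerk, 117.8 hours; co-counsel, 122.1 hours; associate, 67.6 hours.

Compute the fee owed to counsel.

$82,670.00

Lead counsel: 33.0 × $655 = $21,615.00
Co-counsel: 122.1 × $435 = $53,113.50
Associate: 67.6 × $275 = $18,590.00
Law clerk: 117.8 × $150 = $17,670.00
Subtotal: $110,988.50
Write-off: 65.1 × $435 = $28,318.50
Total: $110,988.50 − $28,318.50 = $82,670.00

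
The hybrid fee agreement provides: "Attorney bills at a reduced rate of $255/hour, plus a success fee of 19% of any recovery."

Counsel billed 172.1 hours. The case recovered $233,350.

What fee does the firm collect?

Hourly: 172.1 × $255 = $43,885.50
Success fee: 19% of $233,350 = $44,336.50
Total: $43,885.50 + $44,336.50 = $88,222.00

$88,222.00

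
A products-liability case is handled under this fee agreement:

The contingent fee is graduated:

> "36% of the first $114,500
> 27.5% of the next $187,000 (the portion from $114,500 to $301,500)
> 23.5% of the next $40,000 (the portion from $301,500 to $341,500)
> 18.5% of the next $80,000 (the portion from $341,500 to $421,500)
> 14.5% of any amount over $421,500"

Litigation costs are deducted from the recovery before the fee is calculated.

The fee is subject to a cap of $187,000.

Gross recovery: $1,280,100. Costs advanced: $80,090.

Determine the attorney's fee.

$187,000.00

Fee base (net of costs): $1,280,100 − $80,090 = $1,200,010
First $114,500 at 36% = $41,220.00
Next $187,000 at 27.5% = $51,425.00
Next $40,000 at 23.5% = $9,400.00
Next $80,000 at 18.5% = $14,800.00
Remaining $778,510 at 14.5% = $112,883.95
Fee: $41,220.00 + $51,425.00 + $9,400.00 + $14,800.00 + $112,883.95 = $229,728.95
$229,728.95 exceeds the $187,000 cap, so the fee is capped at $187,000.00.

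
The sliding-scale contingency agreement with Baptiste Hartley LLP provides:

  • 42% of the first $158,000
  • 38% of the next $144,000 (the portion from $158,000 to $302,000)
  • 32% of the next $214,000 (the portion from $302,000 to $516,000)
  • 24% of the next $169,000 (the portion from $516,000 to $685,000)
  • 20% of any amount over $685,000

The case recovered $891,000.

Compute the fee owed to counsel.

First $158,000 at 42% = $66,360.00
Next $144,000 at 38% = $54,720.00
Next $214,000 at 32% = $68,480.00
Next $169,000 at 24% = $40,560.00
Remaining $206,000 at 20% = $41,200.00
Fee: $66,360.00 + $54,720.00 + $68,480.00 + $40,560.00 + $41,200.00 = $271,320.00

$271,320.00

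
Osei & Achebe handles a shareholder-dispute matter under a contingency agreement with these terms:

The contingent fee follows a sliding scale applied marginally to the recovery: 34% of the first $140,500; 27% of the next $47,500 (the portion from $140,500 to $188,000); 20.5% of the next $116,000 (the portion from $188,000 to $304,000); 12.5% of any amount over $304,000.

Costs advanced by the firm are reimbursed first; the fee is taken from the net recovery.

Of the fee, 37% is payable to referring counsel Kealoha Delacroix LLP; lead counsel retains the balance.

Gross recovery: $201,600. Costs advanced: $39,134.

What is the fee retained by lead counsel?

Fee base (net of costs): $201,600 − $39,134 = $162,466
First $140,500 at 34% = $47,770.00
Remaining $21,966 at 27% = $5,930.82
Fee: $47,770.00 + $5,930.82 = $53,700.82
Referral share: 37% of $53,700.82 = $19,869.30; lead counsel retains $53,700.82 − $19,869.30 = $33,831.52.

$33,831.52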